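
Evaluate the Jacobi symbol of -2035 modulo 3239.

-1

Pull out -1: (-2035 / 3239) = (-1 / 3239)·(2035 / 3239). Since 3239 ≡ 3 (mod 4), (-1 / 3239) = -1. Now have -(2035 / 3239).
Both 2035 ≡ 3 and 3239 ≡ 3 (mod 4), so reciprocity gives (2035 / 3239) = -(3239 / 2035). Reduce: 3239 ≡ 1204 (mod 2035). Now have (1204 / 2035).
Factor out 2: 1204 = 2^2·301. Since 2035 ≡ 3 (mod 8), (2 / 2035) = -1, and (2 / 2035)^2 = +1. Now have (301 / 2035).
301 ≡ 1 (mod 4), so quadratic reciprocity gives (301 / 2035) = (2035 / 301). Reduce: 2035 ≡ 229 (mod 301). Now have (229 / 301).
229 ≡ 1 (mod 4), so quadratic reciprocity gives (229 / 301) = (301 / 229). Reduce: 301 ≡ 72 (mod 229). Now have (72 / 229).
Factor out 2: 72 = 2^3·9. Since 229 ≡ 5 (mod 8), (2 / 229) = -1, and (2 / 229)^3 = -1. Now have -(9 / 229).
9 ≡ 1 (mod 4), so quadratic reciprocity gives (9 / 229) = (229 / 9). Reduce: 229 ≡ 4 (mod 9). Now have -(4 / 9).
Factor out 2: 4 = 2^2. Since 9 ≡ 1 (mod 8), (2 / 9) = +1, and (2 / 9)^2 = +1. Now have -(1 / 9).
(1 / 9) = 1. Collecting the sign factors: -1.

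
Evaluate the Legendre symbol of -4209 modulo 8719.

-1

(-4209 / 8719)
  = (4510 / 8719)    [-4209 ≡ 4510 mod 8719]
  = (2255 / 8719)    [8719 ≡ 7 mod 8 ⇒ (2 / 8719) = +1]
  = -(8719 / 2255)    [QR: both ≡ 3 mod 4, sign flips]
  = -(1954 / 2255)    [8719 ≡ 1954 mod 2255]
  = -(977 / 2255)    [2255 ≡ 7 mod 8 ⇒ (2 / 2255) = +1]
  = -(2255 / 977)    [QR: 977 ≡ 1 mod 4, sign kept]
  = -(301 / 977)    [2255 ≡ 301 mod 977]
  = -(977 / 301)    [QR: 301 ≡ 1 mod 4, sign kept]
  = -(74 / 301)    [977 ≡ 74 mod 301]
  = (37 / 301)    [301 ≡ 5 mod 8 ⇒ (2 / 301) = -1]
  = (301 / 37)    [QR: 37 ≡ 1 mod 4, sign kept]
  = (5 / 37)    [301 ≡ 5 mod 37]
  = (37 / 5)    [QR: 5 ≡ 1 mod 4, sign kept]
  = (2 / 5)    [37 ≡ 2 mod 5]
  = -(1 / 5)    [5 ≡ 5 mod 8 ⇒ (2 / 5) = -1]
  = -1    [(1 / 5) = 1]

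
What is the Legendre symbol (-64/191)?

-1

Pull out -1: (-64/191) = (-1/191)·(64/191). Since 191 ≡ 3 (mod 4), (-1/191) = -1. Now have -(64/191).
Factor out 2: 64 = 2^6. Since 191 ≡ 7 (mod 8), (2/191) = +1, and (2/191)^6 = +1. Now have -(1/191).
(1/191) = 1. Collecting the sign factors: -1.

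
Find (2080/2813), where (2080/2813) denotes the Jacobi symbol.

(2080/2813)
  = -(65/2813)    [2813 ≡ 5 mod 8 ⇒ (2/2813)^5 = -1]
  = -(2813/65)    [QR: 65 ≡ 1 mod 4, sign kept]
  = -(18/65)    [2813 ≡ 18 mod 65]
  = -(9/65)    [65 ≡ 1 mod 8 ⇒ (2/65) = +1]
  = -(65/9)    [QR: 9 ≡ 1 mod 4, sign kept]
  = -(2/9)    [65 ≡ 2 mod 9]
  = -(1/9)    [9 ≡ 1 mod 8 ⇒ (2/9) = +1]
  = -1    [(1/9) = 1]

-1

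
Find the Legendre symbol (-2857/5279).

(-2857/5279)
  = (2422/5279)    [-2857 ≡ 2422 mod 5279]
  = (1211/5279)    [5279 ≡ 7 mod 8 ⇒ (2/5279) = +1]
  = -(5279/1211)    [QR: both ≡ 3 mod 4, sign flips]
  = -(435/1211)    [5279 ≡ 435 mod 1211]
  = (1211/435)    [QR: both ≡ 3 mod 4, sign flips]
  = (341/435)    [1211 ≡ 341 mod 435]
  = (435/341)    [QR: 341 ≡ 1 mod 4, sign kept]
  = (94/341)    [435 ≡ 94 mod 341]
  = -(47/341)    [341 ≡ 5 mod 8 ⇒ (2/341) = -1]
  = -(341/47)    [QR: 341 ≡ 1 mod 4, sign kept]
  = -(12/47)    [341 ≡ 12 mod 47]
  = -(3/47)    [47 ≡ 7 mod 8 ⇒ (2/47)^2 = +1]
  = (47/3)    [QR: both ≡ 3 mod 4, sign flips]
  = (2/3)    [47 ≡ 2 mod 3]
  = -(1/3)    [3 ≡ 3 mod 8 ⇒ (2/3) = -1]
  = -1    [(1/3) = 1]

-1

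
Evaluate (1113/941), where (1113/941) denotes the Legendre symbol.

1

(1113/941)
  = (172/941)    [1113 ≡ 172 mod 941]
  = (43/941)    [941 ≡ 5 mod 8 ⇒ (2/941)^2 = +1]
  = (941/43)    [QR: 941 ≡ 1 mod 4, sign kept]
  = (38/43)    [941 ≡ 38 mod 43]
  = -(19/43)    [43 ≡ 3 mod 8 ⇒ (2/43) = -1]
  = (43/19)    [QR: both ≡ 3 mod 4, sign flips]
  = (5/19)    [43 ≡ 5 mod 19]
  = (19/5)    [QR: 5 ≡ 1 mod 4, sign kept]
  = (4/5)    [19 ≡ 4 mod 5]
  = (1/5)    [5 ≡ 5 mod 8 ⇒ (2/5)^2 = +1]
  = 1    [(1/5) = 1]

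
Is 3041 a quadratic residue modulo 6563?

(3041/6563)
  = (6563/3041)    [QR: 3041 ≡ 1 mod 4, sign kept]
  = (481/3041)    [6563 ≡ 481 mod 3041]
  = (3041/481)    [QR: 481 ≡ 1 mod 4, sign kept]
  = (155/481)    [3041 ≡ 155 mod 481]
  = (481/155)    [QR: 481 ≡ 1 mod 4, sign kept]
  = (16/155)    [481 ≡ 16 mod 155]
  = (1/155)    [155 ≡ 3 mod 8 ⇒ (2/155)^4 = +1]
  = 1    [(1/155) = 1]
The Legendre symbol is 1, so x^2 ≡ 3041 (mod 6563) has solution.

yes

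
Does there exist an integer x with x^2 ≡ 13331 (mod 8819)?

Reduce the numerator: 13331 ≡ 4512 (mod 8819), so (13331/8819) = (4512/8819).
Factor out 2: 4512 = 2^5·141. Since 8819 ≡ 3 (mod 8), (2/8819) = -1, and (2/8819)^5 = -1. Now have -(141/8819).
141 ≡ 1 (mod 4), so quadratic reciprocity gives (141/8819) = (8819/141). Reduce: 8819 ≡ 77 (mod 141). Now have -(77/141).
77 ≡ 1 (mod 4), so quadratic reciprocity gives (77/141) = (141/77). Reduce: 141 ≡ 64 (mod 77). Now have -(64/77).
Factor out 2: 64 = 2^6. Since 77 ≡ 5 (mod 8), (2/77) = -1, and (2/77)^6 = +1. Now have -(1/77).
(1/77) = 1. Collecting the sign factors: -1.
(13331/8819) = -1, and 8819 is prime, so 13331 is not a quadratic residue mod 8819.

no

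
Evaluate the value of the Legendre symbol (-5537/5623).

(-5537/5623)
  = -(5537/5623)    [5623 ≡ 3 mod 4 ⇒ (-1/5623) = -1]
  = -(5623/5537)    [QR: 5537 ≡ 1 mod 4, sign kept]
  = -(86/5537)    [5623 ≡ 86 mod 5537]
  = -(43/5537)    [5537 ≡ 1 mod 8 ⇒ (2/5537) = +1]
  = -(5537/43)    [QR: 5537 ≡ 1 mod 4, sign kept]
  = -(33/43)    [5537 ≡ 33 mod 43]
  = -(43/33)    [QR: 33 ≡ 1 mod 4, sign kept]
  = -(10/33)    [43 ≡ 10 mod 33]
  = -(5/33)    [33 ≡ 1 mod 8 ⇒ (2/33) = +1]
  = -(33/5)    [QR: 5 ≡ 1 mod 4, sign kept]
  = -(3/5)    [33 ≡ 3 mod 5]
  = -(5/3)    [QR: 5 ≡ 1 mod 4, sign kept]
  = -(2/3)    [5 ≡ 2 mod 3]
  = (1/3)    [3 ≡ 3 mod 8 ⇒ (2/3) = -1]
  = 1    [(1/3) = 1]

1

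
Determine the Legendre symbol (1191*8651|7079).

By multiplicativity, (1191·8651|7079) = (1191|7079)·(8651|7079).
First factor (1191|7079):
(1191|7079)
  = -(7079|1191)    [QR: both ≡ 3 mod 4, sign flips]
  = -(1124|1191)    [7079 ≡ 1124 mod 1191]
  = -(281|1191)    [1191 ≡ 7 mod 8 ⇒ (2|1191)^2 = +1]
  = -(1191|281)    [QR: 281 ≡ 1 mod 4, sign kept]
  = -(67|281)    [1191 ≡ 67 mod 281]
  = -(281|67)    [QR: 281 ≡ 1 mod 4, sign kept]
  = -(13|67)    [281 ≡ 13 mod 67]
  = -(67|13)    [QR: 13 ≡ 1 mod 4, sign kept]
  = -(2|13)    [67 ≡ 2 mod 13]
  = (1|13)    [13 ≡ 5 mod 8 ⇒ (2|13) = -1]
  = 1    [(1|13) = 1]
Second factor (8651|7079):
(8651|7079)
  = (1572|7079)    [8651 ≡ 1572 mod 7079]
  = (393|7079)    [7079 ≡ 7 mod 8 ⇒ (2|7079)^2 = +1]
  = (7079|393)    [QR: 393 ≡ 1 mod 4, sign kept]
  = (5|393)    [7079 ≡ 5 mod 393]
  = (393|5)    [QR: 5 ≡ 1 mod 4, sign kept]
  = (3|5)    [393 ≡ 3 mod 5]
  = (5|3)    [QR: 5 ≡ 1 mod 4, sign kept]
  = (2|3)    [5 ≡ 2 mod 3]
  = -(1|3)    [3 ≡ 3 mod 8 ⇒ (2|3) = -1]
  = -1    [(1|3) = 1]
Product: (1)·(-1) = -1.

-1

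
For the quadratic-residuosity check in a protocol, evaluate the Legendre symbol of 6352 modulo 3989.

(6352/3989)
  = (2363/3989)    [6352 ≡ 2363 mod 3989]
  = (3989/2363)    [QR: 3989 ≡ 1 mod 4, sign kept]
  = (1626/2363)    [3989 ≡ 1626 mod 2363]
  = -(813/2363)    [2363 ≡ 3 mod 8 ⇒ (2/2363) = -1]
  = -(2363/813)    [QR: 813 ≡ 1 mod 4, sign kept]
  = -(737/813)    [2363 ≡ 737 mod 813]
  = -(813/737)    [QR: 737 ≡ 1 mod 4, sign kept]
  = -(76/737)    [813 ≡ 76 mod 737]
  = -(19/737)    [737 ≡ 1 mod 8 ⇒ (2/737)^2 = +1]
  = -(737/19)    [QR: 737 ≡ 1 mod 4, sign kept]
  = -(15/19)    [737 ≡ 15 mod 19]
  = (19/15)    [QR: both ≡ 3 mod 4, sign flips]
  = (4/15)    [19 ≡ 4 mod 15]
  = (1/15)    [15 ≡ 7 mod 8 ⇒ (2/15)^2 = +1]
  = 1    [(1/15) = 1]

1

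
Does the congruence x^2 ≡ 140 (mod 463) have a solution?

(140/463)
  = (35/463)    [463 ≡ 7 mod 8 ⇒ (2/463)^2 = +1]
  = -(463/35)    [QR: both ≡ 3 mod 4, sign flips]
  = -(8/35)    [463 ≡ 8 mod 35]
  = (1/35)    [35 ≡ 3 mod 8 ⇒ (2/35)^3 = -1]
  = 1    [(1/35) = 1]
(140/463) = 1, and 463 is prime, so 140 is a quadratic residue mod 463.

yes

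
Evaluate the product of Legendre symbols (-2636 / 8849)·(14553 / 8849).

-1

By multiplicativity, (-2636·14553 / 8849) = (-2636 / 8849)·(14553 / 8849).
First factor (-2636 / 8849):
(-2636 / 8849)
  = (6213 / 8849)    [-2636 ≡ 6213 mod 8849]
  = (8849 / 6213)    [QR: 6213 ≡ 1 mod 4, sign kept]
  = (2636 / 6213)    [8849 ≡ 2636 mod 6213]
  = (659 / 6213)    [6213 ≡ 5 mod 8 ⇒ (2 / 6213)^2 = +1]
  = (6213 / 659)    [QR: 6213 ≡ 1 mod 4, sign kept]
  = (282 / 659)    [6213 ≡ 282 mod 659]
  = -(141 / 659)    [659 ≡ 3 mod 8 ⇒ (2 / 659) = -1]
  = -(659 / 141)    [QR: 141 ≡ 1 mod 4, sign kept]
  = -(95 / 141)    [659 ≡ 95 mod 141]
  = -(141 / 95)    [QR: 141 ≡ 1 mod 4, sign kept]
  = -(46 / 95)    [141 ≡ 46 mod 95]
  = -(23 / 95)    [95 ≡ 7 mod 8 ⇒ (2 / 95) = +1]
  = (95 / 23)    [QR: both ≡ 3 mod 4, sign flips]
  = (3 / 23)    [95 ≡ 3 mod 23]
  = -(23 / 3)    [QR: both ≡ 3 mod 4, sign flips]
  = -(2 / 3)    [23 ≡ 2 mod 3]
  = (1 / 3)    [3 ≡ 3 mod 8 ⇒ (2 / 3) = -1]
  = 1    [(1 / 3) = 1]
Second factor (14553 / 8849):
(14553 / 8849)
  = (5704 / 8849)    [14553 ≡ 5704 mod 8849]
  = (713 / 8849)    [8849 ≡ 1 mod 8 ⇒ (2 / 8849)^3 = +1]
  = (8849 / 713)    [QR: 713 ≡ 1 mod 4, sign kept]
  = (293 / 713)    [8849 ≡ 293 mod 713]
  = (713 / 293)    [QR: 293 ≡ 1 mod 4, sign kept]
  = (127 / 293)    [713 ≡ 127 mod 293]
  = (293 / 127)    [QR: 293 ≡ 1 mod 4, sign kept]
  = (39 / 127)    [293 ≡ 39 mod 127]
  = -(127 / 39)    [QR: both ≡ 3 mod 4, sign flips]
  = -(10 / 39)    [127 ≡ 10 mod 39]
  = -(5 / 39)    [39 ≡ 7 mod 8 ⇒ (2 / 39) = +1]
  = -(39 / 5)    [QR: 5 ≡ 1 mod 4, sign kept]
  = -(4 / 5)    [39 ≡ 4 mod 5]
  = -(1 / 5)    [5 ≡ 5 mod 8 ⇒ (2 / 5)^2 = +1]
  = -1    [(1 / 5) = 1]
Product: (1)·(-1) = -1.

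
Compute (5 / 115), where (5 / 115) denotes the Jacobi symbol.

0

(5 / 115)
  = (115 / 5)    [QR: 5 ≡ 1 mod 4, sign kept]
  = (0 / 5)    [115 ≡ 0 mod 5]
  = 0    [numerator 0, gcd > 1]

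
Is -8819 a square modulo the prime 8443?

yes

Pull out -1: (-8819|8443) = (-1|8443)·(8819|8443). Since 8443 ≡ 3 (mod 4), (-1|8443) = -1. Now have -(8819|8443).
Reduce the numerator: 8819 ≡ 376 (mod 8443), so (8819|8443) = (376|8443).
Factor out 2: 376 = 2^3·47. Since 8443 ≡ 3 (mod 8), (2|8443) = -1, and (2|8443)^3 = -1. Now have (47|8443).
Both 47 ≡ 3 and 8443 ≡ 3 (mod 4), so reciprocity gives (47|8443) = -(8443|47). Reduce: 8443 ≡ 30 (mod 47). Now have -(30|47).
Factor out 2: 30 = 2·15. Since 47 ≡ 7 (mod 8), (2|47) = +1. Now have -(15|47).
Both 15 ≡ 3 and 47 ≡ 3 (mod 4), so reciprocity gives (15|47) = -(47|15). Reduce: 47 ≡ 2 (mod 15). Now have (2|15).
Factor out 2: 2 = 2. Since 15 ≡ 7 (mod 8), (2|15) = +1. Now have (1|15).
(1|15) = 1. Collecting the sign factors: 1.
The Legendre symbol is 1, so x^2 ≡ -8819 (mod 8443) has solution.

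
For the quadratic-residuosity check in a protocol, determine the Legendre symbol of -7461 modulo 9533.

-1

Pull out -1: (-7461 / 9533) = (-1 / 9533)·(7461 / 9533). Since 9533 ≡ 1 (mod 4), (-1 / 9533) = +1. Now have (7461 / 9533).
7461 ≡ 1 (mod 4), so quadratic reciprocity gives (7461 / 9533) = (9533 / 7461). Reduce: 9533 ≡ 2072 (mod 7461). Now have (2072 / 7461).
Factor out 2: 2072 = 2^3·259. Since 7461 ≡ 5 (mod 8), (2 / 7461) = -1, and (2 / 7461)^3 = -1. Now have -(259 / 7461).
7461 ≡ 1 (mod 4), so quadratic reciprocity gives (259 / 7461) = (7461 / 259). Reduce: 7461 ≡ 209 (mod 259). Now have -(209 / 259).
209 ≡ 1 (mod 4), so quadratic reciprocity gives (209 / 259) = (259 / 209). Reduce: 259 ≡ 50 (mod 209). Now have -(50 / 209).
Factor out 2: 50 = 2·25. Since 209 ≡ 1 (mod 8), (2 / 209) = +1. Now have -(25 / 209).
25 ≡ 1 (mod 4), so quadratic reciprocity gives (25 / 209) = (209 / 25). Reduce: 209 ≡ 9 (mod 25). Now have -(9 / 25).
9 ≡ 1 (mod 4), so quadratic reciprocity gives (9 / 25) = (25 / 9). Reduce: 25 ≡ 7 (mod 9). Now have -(7 / 9).
9 ≡ 1 (mod 4), so quadratic reciprocity gives (7 / 9) = (9 / 7). Reduce: 9 ≡ 2 (mod 7). Now have -(2 / 7).
Factor out 2: 2 = 2. Since 7 ≡ 7 (mod 8), (2 / 7) = +1. Now have -(1 / 7).
(1 / 7) = 1. Collecting the sign factors: -1.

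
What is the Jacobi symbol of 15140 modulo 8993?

(15140/8993)
  = (6147/8993)    [15140 ≡ 6147 mod 8993]
  = (8993/6147)    [QR: 8993 ≡ 1 mod 4, sign kept]
  = (2846/6147)    [8993 ≡ 2846 mod 6147]
  = -(1423/6147)    [6147 ≡ 3 mod 8 ⇒ (2/6147) = -1]
  = (6147/1423)    [QR: both ≡ 3 mod 4, sign flips]
  = (455/1423)    [6147 ≡ 455 mod 1423]
  = -(1423/455)    [QR: both ≡ 3 mod 4, sign flips]
  = -(58/455)    [1423 ≡ 58 mod 455]
  = -(29/455)    [455 ≡ 7 mod 8 ⇒ (2/455) = +1]
  = -(455/29)    [QR: 29 ≡ 1 mod 4, sign kept]
  = -(20/29)    [455 ≡ 20 mod 29]
  = -(5/29)    [29 ≡ 5 mod 8 ⇒ (2/29)^2 = +1]
  = -(29/5)    [QR: 5 ≡ 1 mod 4, sign kept]
  = -(4/5)    [29 ≡ 4 mod 5]
  = -(1/5)    [5 ≡ 5 mod 8 ⇒ (2/5)^2 = +1]
  = -1    [(1/5) = 1]

-1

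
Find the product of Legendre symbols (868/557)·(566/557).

By multiplicativity, (868·566/557) = (868/557)·(566/557).
First factor (868/557):
Reduce the numerator: 868 ≡ 311 (mod 557), so (868/557) = (311/557).
557 ≡ 1 (mod 4), so quadratic reciprocity gives (311/557) = (557/311). Reduce: 557 ≡ 246 (mod 311). Now have (246/311).
Factor out 2: 246 = 2·123. Since 311 ≡ 7 (mod 8), (2/311) = +1. Now have (123/311).
Both 123 ≡ 3 and 311 ≡ 3 (mod 4), so reciprocity gives (123/311) = -(311/123). Reduce: 311 ≡ 65 (mod 123). Now have -(65/123).
65 ≡ 1 (mod 4), so quadratic reciprocity gives (65/123) = (123/65). Reduce: 123 ≡ 58 (mod 65). Now have -(58/65).
Factor out 2: 58 = 2·29. Since 65 ≡ 1 (mod 8), (2/65) = +1. Now have -(29/65).
29 ≡ 1 (mod 4), so quadratic reciprocity gives (29/65) = (65/29). Reduce: 65 ≡ 7 (mod 29). Now have -(7/29).
29 ≡ 1 (mod 4), so quadratic reciprocity gives (7/29) = (29/7). Reduce: 29 ≡ 1 (mod 7). Now have -(1/7).
(1/7) = 1. Collecting the sign factors: -1.
Second factor (566/557):
Reduce the numerator: 566 ≡ 9 (mod 557), so (566/557) = (9/557).
9 ≡ 1 (mod 4), so quadratic reciprocity gives (9/557) = (557/9). Reduce: 557 ≡ 8 (mod 9). Now have (8/9).
Factor out 2: 8 = 2^3. Since 9 ≡ 1 (mod 8), (2/9) = +1, and (2/9)^3 = +1. Now have (1/9).
(1/9) = 1. Collecting the sign factors: 1.
Product: (-1)·(1) = -1.

-1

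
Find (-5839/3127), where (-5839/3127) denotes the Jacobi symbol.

-1

(-5839/3127)
  = (415/3127)    [-5839 ≡ 415 mod 3127]
  = -(3127/415)    [QR: both ≡ 3 mod 4, sign flips]
  = -(222/415)    [3127 ≡ 222 mod 415]
  = -(111/415)    [415 ≡ 7 mod 8 ⇒ (2/415) = +1]
  = (415/111)    [QR: both ≡ 3 mod 4, sign flips]
  = (82/111)    [415 ≡ 82 mod 111]
  = (41/111)    [111 ≡ 7 mod 8 ⇒ (2/111) = +1]
  = (111/41)    [QR: 41 ≡ 1 mod 4, sign kept]
  = (29/41)    [111 ≡ 29 mod 41]
  = (41/29)    [QR: 29 ≡ 1 mod 4, sign kept]
  = (12/29)    [41 ≡ 12 mod 29]
  = (3/29)    [29 ≡ 5 mod 8 ⇒ (2/29)^2 = +1]
  = (29/3)    [QR: 29 ≡ 1 mod 4, sign kept]
  = (2/3)    [29 ≡ 2 mod 3]
  = -(1/3)    [3 ≡ 3 mod 8 ⇒ (2/3) = -1]
  = -1    [(1/3) = 1]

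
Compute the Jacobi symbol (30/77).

Factor out 2: 30 = 2·15. Since 77 ≡ 5 (mod 8), (2/77) = -1. Now have -(15/77).
77 ≡ 1 (mod 4), so quadratic reciprocity gives (15/77) = (77/15). Reduce: 77 ≡ 2 (mod 15). Now have -(2/15).
Factor out 2: 2 = 2. Since 15 ≡ 7 (mod 8), (2/15) = +1. Now have -(1/15).
(1/15) = 1. Collecting the sign factors: -1.

-1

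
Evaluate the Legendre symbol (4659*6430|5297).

1

By multiplicativity, (4659·6430|5297) = (4659|5297)·(6430|5297).
First factor (4659|5297):
5297 ≡ 1 (mod 4), so quadratic reciprocity gives (4659|5297) = (5297|4659). Reduce: 5297 ≡ 638 (mod 4659). Now have (638|4659).
Factor out 2: 638 = 2·319. Since 4659 ≡ 3 (mod 8), (2|4659) = -1. Now have -(319|4659).
Both 319 ≡ 3 and 4659 ≡ 3 (mod 4), so reciprocity gives (319|4659) = -(4659|319). Reduce: 4659 ≡ 193 (mod 319). Now have (193|319).
193 ≡ 1 (mod 4), so quadratic reciprocity gives (193|319) = (319|193). Reduce: 319 ≡ 126 (mod 193). Now have (126|193).
Factor out 2: 126 = 2·63. Since 193 ≡ 1 (mod 8), (2|193) = +1. Now have (63|193).
193 ≡ 1 (mod 4), so quadratic reciprocity gives (63|193) = (193|63). Reduce: 193 ≡ 4 (mod 63). Now have (4|63).
Factor out 2: 4 = 2^2. Since 63 ≡ 7 (mod 8), (2|63) = +1, and (2|63)^2 = +1. Now have (1|63).
(1|63) = 1. Collecting the sign factors: 1.
Second factor (6430|5297):
Reduce the numerator: 6430 ≡ 1133 (mod 5297), so (6430|5297) = (1133|5297).
1133 ≡ 1 (mod 4), so quadratic reciprocity gives (1133|5297) = (5297|1133). Reduce: 5297 ≡ 765 (mod 1133). Now have (765|1133).
765 ≡ 1 (mod 4), so quadratic reciprocity gives (765|1133) = (1133|765). Reduce: 1133 ≡ 368 (mod 765). Now have (368|765).
Factor out 2: 368 = 2^4·23. Since 765 ≡ 5 (mod 8), (2|765) = -1, and (2|765)^4 = +1. Now have (23|765).
765 ≡ 1 (mod 4), so quadratic reciprocity gives (23|765) = (765|23). Reduce: 765 ≡ 6 (mod 23). Now have (6|23).
Factor out 2: 6 = 2·3. Since 23 ≡ 7 (mod 8), (2|23) = +1. Now have (3|23).
Both 3 ≡ 3 and 23 ≡ 3 (mod 4), so reciprocity gives (3|23) = -(23|3). Reduce: 23 ≡ 2 (mod 3). Now have -(2|3).
Factor out 2: 2 = 2. Since 3 ≡ 3 (mod 8), (2|3) = -1. Now have (1|3).
(1|3) = 1. Collecting the sign factors: 1.
Product: (1)·(1) = 1.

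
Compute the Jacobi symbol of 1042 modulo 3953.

(1042/3953)
  = (521/3953)    [3953 ≡ 1 mod 8 ⇒ (2/3953) = +1]
  = (3953/521)    [QR: 521 ≡ 1 mod 4, sign kept]
  = (306/521)    [3953 ≡ 306 mod 521]
  = (153/521)    [521 ≡ 1 mod 8 ⇒ (2/521) = +1]
  = (521/153)    [QR: 153 ≡ 1 mod 4, sign kept]
  = (62/153)    [521 ≡ 62 mod 153]
  = (31/153)    [153 ≡ 1 mod 8 ⇒ (2/153) = +1]
  = (153/31)    [QR: 153 ≡ 1 mod 4, sign kept]
  = (29/31)    [153 ≡ 29 mod 31]
  = (31/29)    [QR: 29 ≡ 1 mod 4, sign kept]
  = (2/29)    [31 ≡ 2 mod 29]
  = -(1/29)    [29 ≡ 5 mod 8 ⇒ (2/29) = -1]
  = -1    [(1/29) = 1]

-1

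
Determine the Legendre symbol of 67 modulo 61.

Reduce the numerator: 67 ≡ 6 (mod 61), so (67/61) = (6/61).
Factor out 2: 6 = 2·3. Since 61 ≡ 5 (mod 8), (2/61) = -1. Now have -(3/61).
61 ≡ 1 (mod 4), so quadratic reciprocity gives (3/61) = (61/3). Reduce: 61 ≡ 1 (mod 3). Now have -(1/3).
(1/3) = 1. Collecting the sign factors: -1.

-1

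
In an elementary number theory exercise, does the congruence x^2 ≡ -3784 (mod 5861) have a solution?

Pull out -1: (-3784/5861) = (-1/5861)·(3784/5861). Since 5861 ≡ 1 (mod 4), (-1/5861) = +1. Now have (3784/5861).
Factor out 2: 3784 = 2^3·473. Since 5861 ≡ 5 (mod 8), (2/5861) = -1, and (2/5861)^3 = -1. Now have -(473/5861).
473 ≡ 1 (mod 4), so quadratic reciprocity gives (473/5861) = (5861/473). Reduce: 5861 ≡ 185 (mod 473). Now have -(185/473).
185 ≡ 1 (mod 4), so quadratic reciprocity gives (185/473) = (473/185). Reduce: 473 ≡ 103 (mod 185). Now have -(103/185).
185 ≡ 1 (mod 4), so quadratic reciprocity gives (103/185) = (185/103). Reduce: 185 ≡ 82 (mod 103). Now have -(82/103).
Factor out 2: 82 = 2·41. Since 103 ≡ 7 (mod 8), (2/103) = +1. Now have -(41/103).
41 ≡ 1 (mod 4), so quadratic reciprocity gives (41/103) = (103/41). Reduce: 103 ≡ 21 (mod 41). Now have -(21/41).
21 ≡ 1 (mod 4), so quadratic reciprocity gives (21/41) = (41/21). Reduce: 41 ≡ 20 (mod 21). Now have -(20/21).
Factor out 2: 20 = 2^2·5. Since 21 ≡ 5 (mod 8), (2/21) = -1, and (2/21)^2 = +1. Now have -(5/21).
5 ≡ 1 (mod 4), so quadratic reciprocity gives (5/21) = (21/5). Reduce: 21 ≡ 1 (mod 5). Now have -(1/5).
(1/5) = 1. Collecting the sign factors: -1.
(-3784/5861) = -1, and 5861 is prime, so -3784 is not a quadratic residue mod 5861.

no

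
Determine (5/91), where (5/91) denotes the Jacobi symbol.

(5/91)
  = (91/5)    [QR: 5 ≡ 1 mod 4, sign kept]
  = (1/5)    [91 ≡ 1 mod 5]
  = 1    [(1/5) = 1]

1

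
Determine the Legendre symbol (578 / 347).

-1

Reduce the numerator: 578 ≡ 231 (mod 347), so (578 / 347) = (231 / 347).
Both 231 ≡ 3 and 347 ≡ 3 (mod 4), so reciprocity gives (231 / 347) = -(347 / 231). Reduce: 347 ≡ 116 (mod 231). Now have -(116 / 231).
Factor out 2: 116 = 2^2·29. Since 231 ≡ 7 (mod 8), (2 / 231) = +1, and (2 / 231)^2 = +1. Now have -(29 / 231).
29 ≡ 1 (mod 4), so quadratic reciprocity gives (29 / 231) = (231 / 29). Reduce: 231 ≡ 28 (mod 29). Now have -(28 / 29).
Factor out 2: 28 = 2^2·7. Since 29 ≡ 5 (mod 8), (2 / 29) = -1, and (2 / 29)^2 = +1. Now have -(7 / 29).
29 ≡ 1 (mod 4), so quadratic reciprocity gives (7 / 29) = (29 / 7). Reduce: 29 ≡ 1 (mod 7). Now have -(1 / 7).
(1 / 7) = 1. Collecting the sign factors: -1.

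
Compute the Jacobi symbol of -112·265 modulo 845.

0

By multiplicativity, (-112·265/845) = (-112/845)·(265/845).
First factor (-112/845):
Pull out -1: (-112/845) = (-1/845)·(112/845). Since 845 ≡ 1 (mod 4), (-1/845) = +1. Now have (112/845).
Factor out 2: 112 = 2^4·7. Since 845 ≡ 5 (mod 8), (2/845) = -1, and (2/845)^4 = +1. Now have (7/845).
845 ≡ 1 (mod 4), so quadratic reciprocity gives (7/845) = (845/7). Reduce: 845 ≡ 5 (mod 7). Now have (5/7).
5 ≡ 1 (mod 4), so quadratic reciprocity gives (5/7) = (7/5). Reduce: 7 ≡ 2 (mod 5). Now have (2/5).
Factor out 2: 2 = 2. Since 5 ≡ 5 (mod 8), (2/5) = -1. Now have -(1/5).
(1/5) = 1. Collecting the sign factors: -1.
Second factor (265/845):
265 ≡ 1 (mod 4), so quadratic reciprocity gives (265/845) = (845/265). Reduce: 845 ≡ 50 (mod 265). Now have (50/265).
Factor out 2: 50 = 2·25. Since 265 ≡ 1 (mod 8), (2/265) = +1. Now have (25/265).
25 ≡ 1 (mod 4), so quadratic reciprocity gives (25/265) = (265/25). Reduce: 265 ≡ 15 (mod 25). Now have (15/25).
25 ≡ 1 (mod 4), so quadratic reciprocity gives (15/25) = (25/15). Reduce: 25 ≡ 10 (mod 15). Now have (10/15).
Factor out 2: 10 = 2·5. Since 15 ≡ 7 (mod 8), (2/15) = +1. Now have (5/15).
5 ≡ 1 (mod 4), so quadratic reciprocity gives (5/15) = (15/5). Reduce: 15 ≡ 0 (mod 5). Now have (0/5).
The numerator is now 0 with denominator 5 > 1: the symbol is 0.
Product: (-1)·(0) = 0.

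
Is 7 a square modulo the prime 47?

Both 7 ≡ 3 and 47 ≡ 3 (mod 4), so reciprocity gives (7|47) = -(47|7). Reduce: 47 ≡ 5 (mod 7). Now have -(5|7).
5 ≡ 1 (mod 4), so quadratic reciprocity gives (5|7) = (7|5). Reduce: 7 ≡ 2 (mod 5). Now have -(2|5).
Factor out 2: 2 = 2. Since 5 ≡ 5 (mod 8), (2|5) = -1. Now have (1|5).
(1|5) = 1. Collecting the sign factors: 1.
The Legendre symbol is 1, so x^2 ≡ 7 (mod 47) has solution.

yes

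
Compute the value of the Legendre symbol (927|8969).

8969 ≡ 1 (mod 4), so quadratic reciprocity gives (927|8969) = (8969|927). Reduce: 8969 ≡ 626 (mod 927). Now have (626|927).
Factor out 2: 626 = 2·313. Since 927 ≡ 7 (mod 8), (2|927) = +1. Now have (313|927).
313 ≡ 1 (mod 4), so quadratic reciprocity gives (313|927) = (927|313). Reduce: 927 ≡ 301 (mod 313). Now have (301|313).
301 ≡ 1 (mod 4), so quadratic reciprocity gives (301|313) = (313|301). Reduce: 313 ≡ 12 (mod 301). Now have (12|301).
Factor out 2: 12 = 2^2·3. Since 301 ≡ 5 (mod 8), (2|301) = -1, and (2|301)^2 = +1. Now have (3|301).
301 ≡ 1 (mod 4), so quadratic reciprocity gives (3|301) = (301|3). Reduce: 301 ≡ 1 (mod 3). Now have (1|3).
(1|3) = 1. Collecting the sign factors: 1.

1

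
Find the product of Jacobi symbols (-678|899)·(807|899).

-1

By multiplicativity, (-678·807|899) = (-678|899)·(807|899).
First factor (-678|899):
Pull out -1: (-678|899) = (-1|899)·(678|899). Since 899 ≡ 3 (mod 4), (-1|899) = -1. Now have -(678|899).
Factor out 2: 678 = 2·339. Since 899 ≡ 3 (mod 8), (2|899) = -1. Now have (339|899).
Both 339 ≡ 3 and 899 ≡ 3 (mod 4), so reciprocity gives (339|899) = -(899|339). Reduce: 899 ≡ 221 (mod 339). Now have -(221|339).
221 ≡ 1 (mod 4), so quadratic reciprocity gives (221|339) = (339|221). Reduce: 339 ≡ 118 (mod 221). Now have -(118|221).
Factor out 2: 118 = 2·59. Since 221 ≡ 5 (mod 8), (2|221) = -1. Now have (59|221).
221 ≡ 1 (mod 4), so quadratic reciprocity gives (59|221) = (221|59). Reduce: 221 ≡ 44 (mod 59). Now have (44|59).
Factor out 2: 44 = 2^2·11. Since 59 ≡ 3 (mod 8), (2|59) = -1, and (2|59)^2 = +1. Now have (11|59).
Both 11 ≡ 3 and 59 ≡ 3 (mod 4), so reciprocity gives (11|59) = -(59|11). Reduce: 59 ≡ 4 (mod 11). Now have -(4|11).
Factor out 2: 4 = 2^2. Since 11 ≡ 3 (mod 8), (2|11) = -1, and (2|11)^2 = +1. Now have -(1|11).
(1|11) = 1. Collecting the sign factors: -1.
Second factor (807|899):
Both 807 ≡ 3 and 899 ≡ 3 (mod 4), so reciprocity gives (807|899) = -(899|807). Reduce: 899 ≡ 92 (mod 807). Now have -(92|807).
Factor out 2: 92 = 2^2·23. Since 807 ≡ 7 (mod 8), (2|807) = +1, and (2|807)^2 = +1. Now have -(23|807).
Both 23 ≡ 3 and 807 ≡ 3 (mod 4), so reciprocity gives (23|807) = -(807|23). Reduce: 807 ≡ 2 (mod 23). Now have (2|23).
Factor out 2: 2 = 2. Since 23 ≡ 7 (mod 8), (2|23) = +1. Now have (1|23).
(1|23) = 1. Collecting the sign factors: 1.
Product: (-1)·(1) = -1.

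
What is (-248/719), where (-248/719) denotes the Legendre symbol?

Reduce the numerator: -248 ≡ 471 (mod 719), so (-248/719) = (471/719).
Both 471 ≡ 3 and 719 ≡ 3 (mod 4), so reciprocity gives (471/719) = -(719/471). Reduce: 719 ≡ 248 (mod 471). Now have -(248/471).
Factor out 2: 248 = 2^3·31. Since 471 ≡ 7 (mod 8), (2/471) = +1, and (2/471)^3 = +1. Now have -(31/471).
Both 31 ≡ 3 and 471 ≡ 3 (mod 4), so reciprocity gives (31/471) = -(471/31). Reduce: 471 ≡ 6 (mod 31). Now have (6/31).
Factor out 2: 6 = 2·3. Since 31 ≡ 7 (mod 8), (2/31) = +1. Now have (3/31).
Both 3 ≡ 3 and 31 ≡ 3 (mod 4), so reciprocity gives (3/31) = -(31/3). Reduce: 31 ≡ 1 (mod 3). Now have -(1/3).
(1/3) = 1. Collecting the sign factors: -1.

-1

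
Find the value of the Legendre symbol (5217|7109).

5217 ≡ 1 (mod 4), so quadratic reciprocity gives (5217|7109) = (7109|5217). Reduce: 7109 ≡ 1892 (mod 5217). Now have (1892|5217).
Factor out 2: 1892 = 2^2·473. Since 5217 ≡ 1 (mod 8), (2|5217) = +1, and (2|5217)^2 = +1. Now have (473|5217).
473 ≡ 1 (mod 4), so quadratic reciprocity gives (473|5217) = (5217|473). Reduce: 5217 ≡ 14 (mod 473). Now have (14|473).
Factor out 2: 14 = 2·7. Since 473 ≡ 1 (mod 8), (2|473) = +1. Now have (7|473).
473 ≡ 1 (mod 4), so quadratic reciprocity gives (7|473) = (473|7). Reduce: 473 ≡ 4 (mod 7). Now have (4|7).
Factor out 2: 4 = 2^2. Since 7 ≡ 7 (mod 8), (2|7) = +1, and (2|7)^2 = +1. Now have (1|7).
(1|7) = 1. Collecting the sign factors: 1.

1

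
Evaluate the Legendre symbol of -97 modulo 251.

1

Pull out -1: (-97 / 251) = (-1 / 251)·(97 / 251). Since 251 ≡ 3 (mod 4), (-1 / 251) = -1. Now have -(97 / 251).
97 ≡ 1 (mod 4), so quadratic reciprocity gives (97 / 251) = (251 / 97). Reduce: 251 ≡ 57 (mod 97). Now have -(57 / 97).
57 ≡ 1 (mod 4), so quadratic reciprocity gives (57 / 97) = (97 / 57). Reduce: 97 ≡ 40 (mod 57). Now have -(40 / 57).
Factor out 2: 40 = 2^3·5. Since 57 ≡ 1 (mod 8), (2 / 57) = +1, and (2 / 57)^3 = +1. Now have -(5 / 57).
5 ≡ 1 (mod 4), so quadratic reciprocity gives (5 / 57) = (57 / 5). Reduce: 57 ≡ 2 (mod 5). Now have -(2 / 5).
Factor out 2: 2 = 2. Since 5 ≡ 5 (mod 8), (2 / 5) = -1. Now have (1 / 5).
(1 / 5) = 1. Collecting the sign factors: 1.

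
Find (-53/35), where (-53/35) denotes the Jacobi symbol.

1

(-53/35)
  = (17/35)    [-53 ≡ 17 mod 35]
  = (35/17)    [QR: 17 ≡ 1 mod 4, sign kept]
  = (1/17)    [35 ≡ 1 mod 17]
  = 1    [(1/17) = 1]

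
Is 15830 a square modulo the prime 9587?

(15830/9587)
  = (6243/9587)    [15830 ≡ 6243 mod 9587]
  = -(9587/6243)    [QR: both ≡ 3 mod 4, sign flips]
  = -(3344/6243)    [9587 ≡ 3344 mod 6243]
  = -(209/6243)    [6243 ≡ 3 mod 8 ⇒ (2/6243)^4 = +1]
  = -(6243/209)    [QR: 209 ≡ 1 mod 4, sign kept]
  = -(182/209)    [6243 ≡ 182 mod 209]
  = -(91/209)    [209 ≡ 1 mod 8 ⇒ (2/209) = +1]
  = -(209/91)    [QR: 209 ≡ 1 mod 4, sign kept]
  = -(27/91)    [209 ≡ 27 mod 91]
  = (91/27)    [QR: both ≡ 3 mod 4, sign flips]
  = (10/27)    [91 ≡ 10 mod 27]
  = -(5/27)    [27 ≡ 3 mod 8 ⇒ (2/27) = -1]
  = -(27/5)    [QR: 5 ≡ 1 mod 4, sign kept]
  = -(2/5)    [27 ≡ 2 mod 5]
  = (1/5)    [5 ≡ 5 mod 8 ⇒ (2/5) = -1]
  = 1    [(1/5) = 1]
The Legendre symbol is 1, so x^2 ≡ 15830 (mod 9587) has solution.

yes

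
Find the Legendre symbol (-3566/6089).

-1

(-3566/6089)
  = (2523/6089)    [-3566 ≡ 2523 mod 6089]
  = (6089/2523)    [QR: 6089 ≡ 1 mod 4, sign kept]
  = (1043/2523)    [6089 ≡ 1043 mod 2523]
  = -(2523/1043)    [QR: both ≡ 3 mod 4, sign flips]
  = -(437/1043)    [2523 ≡ 437 mod 1043]
  = -(1043/437)    [QR: 437 ≡ 1 mod 4, sign kept]
  = -(169/437)    [1043 ≡ 169 mod 437]
  = -(437/169)    [QR: 169 ≡ 1 mod 4, sign kept]
  = -(99/169)    [437 ≡ 99 mod 169]
  = -(169/99)    [QR: 169 ≡ 1 mod 4, sign kept]
  = -(70/99)    [169 ≡ 70 mod 99]
  = (35/99)    [99 ≡ 3 mod 8 ⇒ (2/99) = -1]
  = -(99/35)    [QR: both ≡ 3 mod 4, sign flips]
  = -(29/35)    [99 ≡ 29 mod 35]
  = -(35/29)    [QR: 29 ≡ 1 mod 4, sign kept]
  = -(6/29)    [35 ≡ 6 mod 29]
  = (3/29)    [29 ≡ 5 mod 8 ⇒ (2/29) = -1]
  = (29/3)    [QR: 29 ≡ 1 mod 4, sign kept]
  = (2/3)    [29 ≡ 2 mod 3]
  = -(1/3)    [3 ≡ 3 mod 8 ⇒ (2/3) = -1]
  = -1    [(1/3) = 1]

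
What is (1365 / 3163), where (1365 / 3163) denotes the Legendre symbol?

1365 ≡ 1 (mod 4), so quadratic reciprocity gives (1365 / 3163) = (3163 / 1365). Reduce: 3163 ≡ 433 (mod 1365). Now have (433 / 1365).
433 ≡ 1 (mod 4), so quadratic reciprocity gives (433 / 1365) = (1365 / 433). Reduce: 1365 ≡ 66 (mod 433). Now have (66 / 433).
Factor out 2: 66 = 2·33. Since 433 ≡ 1 (mod 8), (2 / 433) = +1. Now have (33 / 433).
33 ≡ 1 (mod 4), so quadratic reciprocity gives (33 / 433) = (433 / 33). Reduce: 433 ≡ 4 (mod 33). Now have (4 / 33).
Factor out 2: 4 = 2^2. Since 33 ≡ 1 (mod 8), (2 / 33) = +1, and (2 / 33)^2 = +1. Now have (1 / 33).
(1 / 33) = 1. Collecting the sign factors: 1.

1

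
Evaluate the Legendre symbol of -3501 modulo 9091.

Reduce the numerator: -3501 ≡ 5590 (mod 9091), so (-3501 / 9091) = (5590 / 9091).
Factor out 2: 5590 = 2·2795. Since 9091 ≡ 3 (mod 8), (2 / 9091) = -1. Now have -(2795 / 9091).
Both 2795 ≡ 3 and 9091 ≡ 3 (mod 4), so reciprocity gives (2795 / 9091) = -(9091 / 2795). Reduce: 9091 ≡ 706 (mod 2795). Now have (706 / 2795).
Factor out 2: 706 = 2·353. Since 2795 ≡ 3 (mod 8), (2 / 2795) = -1. Now have -(353 / 2795).
353 ≡ 1 (mod 4), so quadratic reciprocity gives (353 / 2795) = (2795 / 353). Reduce: 2795 ≡ 324 (mod 353). Now have -(324 / 353).
Factor out 2: 324 = 2^2·81. Since 353 ≡ 1 (mod 8), (2 / 353) = +1, and (2 / 353)^2 = +1. Now have -(81 / 353).
81 ≡ 1 (mod 4), so quadratic reciprocity gives (81 / 353) = (353 / 81). Reduce: 353 ≡ 29 (mod 81). Now have -(29 / 81).
29 ≡ 1 (mod 4), so quadratic reciprocity gives (29 / 81) = (81 / 29). Reduce: 81 ≡ 23 (mod 29). Now have -(23 / 29).
29 ≡ 1 (mod 4), so quadratic reciprocity gives (23 / 29) = (29 / 23). Reduce: 29 ≡ 6 (mod 23). Now have -(6 / 23).
Factor out 2: 6 = 2·3. Since 23 ≡ 7 (mod 8), (2 / 23) = +1. Now have -(3 / 23).
Both 3 ≡ 3 and 23 ≡ 3 (mod 4), so reciprocity gives (3 / 23) = -(23 / 3). Reduce: 23 ≡ 2 (mod 3). Now have (2 / 3).
Factor out 2: 2 = 2. Since 3 ≡ 3 (mod 8), (2 / 3) = -1. Now have -(1 / 3).
(1 / 3) = 1. Collecting the sign factors: -1.

-1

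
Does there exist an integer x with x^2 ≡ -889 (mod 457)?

Pull out -1: (-889/457) = (-1/457)·(889/457). Since 457 ≡ 1 (mod 4), (-1/457) = +1. Now have (889/457).
Reduce the numerator: 889 ≡ 432 (mod 457), so (889/457) = (432/457).
Factor out 2: 432 = 2^4·27. Since 457 ≡ 1 (mod 8), (2/457) = +1, and (2/457)^4 = +1. Now have (27/457).
457 ≡ 1 (mod 4), so quadratic reciprocity gives (27/457) = (457/27). Reduce: 457 ≡ 25 (mod 27). Now have (25/27).
25 ≡ 1 (mod 4), so quadratic reciprocity gives (25/27) = (27/25). Reduce: 27 ≡ 2 (mod 25). Now have (2/25).
Factor out 2: 2 = 2. Since 25 ≡ 1 (mod 8), (2/25) = +1. Now have (1/25).
(1/25) = 1. Collecting the sign factors: 1.
The Legendre symbol is 1, so x^2 ≡ -889 (mod 457) has solution.

yes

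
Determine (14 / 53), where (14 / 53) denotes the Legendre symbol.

-1

(14 / 53)
  = -(7 / 53)    [53 ≡ 5 mod 8 ⇒ (2 / 53) = -1]
  = -(53 / 7)    [QR: 53 ≡ 1 mod 4, sign kept]
  = -(4 / 7)    [53 ≡ 4 mod 7]
  = -(1 / 7)    [7 ≡ 7 mod 8 ⇒ (2 / 7)^2 = +1]
  = -1    [(1 / 7) = 1]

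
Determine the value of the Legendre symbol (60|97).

-1

(60|97)
  = (15|97)    [97 ≡ 1 mod 8 ⇒ (2|97)^2 = +1]
  = (97|15)    [QR: 97 ≡ 1 mod 4, sign kept]
  = (7|15)    [97 ≡ 7 mod 15]
  = -(15|7)    [QR: both ≡ 3 mod 4, sign flips]
  = -(1|7)    [15 ≡ 1 mod 7]
  = -1    [(1|7) = 1]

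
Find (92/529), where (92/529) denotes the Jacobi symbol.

0

(92/529)
  = (23/529)    [529 ≡ 1 mod 8 ⇒ (2/529)^2 = +1]
  = (529/23)    [QR: 529 ≡ 1 mod 4, sign kept]
  = (0/23)    [529 ≡ 0 mod 23]
  = 0    [numerator 0, gcd > 1]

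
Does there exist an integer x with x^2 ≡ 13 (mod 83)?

no

13 ≡ 1 (mod 4), so quadratic reciprocity gives (13/83) = (83/13). Reduce: 83 ≡ 5 (mod 13). Now have (5/13).
5 ≡ 1 (mod 4), so quadratic reciprocity gives (5/13) = (13/5). Reduce: 13 ≡ 3 (mod 5). Now have (3/5).
5 ≡ 1 (mod 4), so quadratic reciprocity gives (3/5) = (5/3). Reduce: 5 ≡ 2 (mod 3). Now have (2/3).
Factor out 2: 2 = 2. Since 3 ≡ 3 (mod 8), (2/3) = -1. Now have -(1/3).
(1/3) = 1. Collecting the sign factors: -1.
(13/83) = -1, and 83 is prime, so 13 is not a quadratic residue mod 83.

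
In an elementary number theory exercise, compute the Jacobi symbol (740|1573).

1

(740|1573)
  = (185|1573)    [1573 ≡ 5 mod 8 ⇒ (2|1573)^2 = +1]
  = (1573|185)    [QR: 185 ≡ 1 mod 4, sign kept]
  = (93|185)    [1573 ≡ 93 mod 185]
  = (185|93)    [QR: 93 ≡ 1 mod 4, sign kept]
  = (92|93)    [185 ≡ 92 mod 93]
  = (23|93)    [93 ≡ 5 mod 8 ⇒ (2|93)^2 = +1]
  = (93|23)    [QR: 93 ≡ 1 mod 4, sign kept]
  = (1|23)    [93 ≡ 1 mod 23]
  = 1    [(1|23) = 1]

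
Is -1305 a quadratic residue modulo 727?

Reduce the numerator: -1305 ≡ 149 (mod 727), so (-1305/727) = (149/727).
149 ≡ 1 (mod 4), so quadratic reciprocity gives (149/727) = (727/149). Reduce: 727 ≡ 131 (mod 149). Now have (131/149).
149 ≡ 1 (mod 4), so quadratic reciprocity gives (131/149) = (149/131). Reduce: 149 ≡ 18 (mod 131). Now have (18/131).
Factor out 2: 18 = 2·9. Since 131 ≡ 3 (mod 8), (2/131) = -1. Now have -(9/131).
9 ≡ 1 (mod 4), so quadratic reciprocity gives (9/131) = (131/9). Reduce: 131 ≡ 5 (mod 9). Now have -(5/9).
5 ≡ 1 (mod 4), so quadratic reciprocity gives (5/9) = (9/5). Reduce: 9 ≡ 4 (mod 5). Now have -(4/5).
Factor out 2: 4 = 2^2. Since 5 ≡ 5 (mod 8), (2/5) = -1, and (2/5)^2 = +1. Now have -(1/5).
(1/5) = 1. Collecting the sign factors: -1.
(-1305/727) = -1, and 727 is prime, so -1305 is not a quadratic residue mod 727.

no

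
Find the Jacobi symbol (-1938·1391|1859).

0

By multiplicativity, (-1938·1391|1859) = (-1938|1859)·(1391|1859).
First factor (-1938|1859):
(-1938|1859)
  = -(1938|1859)    [1859 ≡ 3 mod 4 ⇒ (-1|1859) = -1]
  = -(79|1859)    [1938 ≡ 79 mod 1859]
  = (1859|79)    [QR: both ≡ 3 mod 4, sign flips]
  = (42|79)    [1859 ≡ 42 mod 79]
  = (21|79)    [79 ≡ 7 mod 8 ⇒ (2|79) = +1]
  = (79|21)    [QR: 21 ≡ 1 mod 4, sign kept]
  = (16|21)    [79 ≡ 16 mod 21]
  = (1|21)    [21 ≡ 5 mod 8 ⇒ (2|21)^4 = +1]
  = 1    [(1|21) = 1]
Second factor (1391|1859):
(1391|1859)
  = -(1859|1391)    [QR: both ≡ 3 mod 4, sign flips]
  = -(468|1391)    [1859 ≡ 468 mod 1391]
  = -(117|1391)    [1391 ≡ 7 mod 8 ⇒ (2|1391)^2 = +1]
  = -(1391|117)    [QR: 117 ≡ 1 mod 4, sign kept]
  = -(104|117)    [1391 ≡ 104 mod 117]
  = (13|117)    [117 ≡ 5 mod 8 ⇒ (2|117)^3 = -1]
  = (117|13)    [QR: 13 ≡ 1 mod 4, sign kept]
  = (0|13)    [117 ≡ 0 mod 13]
  = 0    [numerator 0, gcd > 1]
Product: (1)·(0) = 0.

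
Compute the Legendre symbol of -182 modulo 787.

-1

(-182 / 787)
  = -(182 / 787)    [787 ≡ 3 mod 4 ⇒ (-1 / 787) = -1]
  = (91 / 787)    [787 ≡ 3 mod 8 ⇒ (2 / 787) = -1]
  = -(787 / 91)    [QR: both ≡ 3 mod 4, sign flips]
  = -(59 / 91)    [787 ≡ 59 mod 91]
  = (91 / 59)    [QR: both ≡ 3 mod 4, sign flips]
  = (32 / 59)    [91 ≡ 32 mod 59]
  = -(1 / 59)    [59 ≡ 3 mod 8 ⇒ (2 / 59)^5 = -1]
  = -1    [(1 / 59) = 1]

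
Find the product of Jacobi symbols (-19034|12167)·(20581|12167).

By multiplicativity, (-19034·20581|12167) = (-19034|12167)·(20581|12167).
First factor (-19034|12167):
Pull out -1: (-19034|12167) = (-1|12167)·(19034|12167). Since 12167 ≡ 3 (mod 4), (-1|12167) = -1. Now have -(19034|12167).
Reduce the numerator: 19034 ≡ 6867 (mod 12167), so (19034|12167) = (6867|12167).
Both 6867 ≡ 3 and 12167 ≡ 3 (mod 4), so reciprocity gives (6867|12167) = -(12167|6867). Reduce: 12167 ≡ 5300 (mod 6867). Now have (5300|6867).
Factor out 2: 5300 = 2^2·1325. Since 6867 ≡ 3 (mod 8), (2|6867) = -1, and (2|6867)^2 = +1. Now have (1325|6867).
1325 ≡ 1 (mod 4), so quadratic reciprocity gives (1325|6867) = (6867|1325). Reduce: 6867 ≡ 242 (mod 1325). Now have (242|1325).
Factor out 2: 242 = 2·121. Since 1325 ≡ 5 (mod 8), (2|1325) = -1. Now have -(121|1325).
121 ≡ 1 (mod 4), so quadratic reciprocity gives (121|1325) = (1325|121). Reduce: 1325 ≡ 115 (mod 121). Now have -(115|121).
121 ≡ 1 (mod 4), so quadratic reciprocity gives (115|121) = (121|115). Reduce: 121 ≡ 6 (mod 115). Now have -(6|115).
Factor out 2: 6 = 2·3. Since 115 ≡ 3 (mod 8), (2|115) = -1. Now have (3|115).
Both 3 ≡ 3 and 115 ≡ 3 (mod 4), so reciprocity gives (3|115) = -(115|3). Reduce: 115 ≡ 1 (mod 3). Now have -(1|3).
(1|3) = 1. Collecting the sign factors: -1.
Second factor (20581|12167):
Reduce the numerator: 20581 ≡ 8414 (mod 12167), so (20581|12167) = (8414|12167).
Factor out 2: 8414 = 2·4207. Since 12167 ≡ 7 (mod 8), (2|12167) = +1. Now have (4207|12167).
Both 4207 ≡ 3 and 12167 ≡ 3 (mod 4), so reciprocity gives (4207|12167) = -(12167|4207). Reduce: 12167 ≡ 3753 (mod 4207). Now have -(3753|4207).
3753 ≡ 1 (mod 4), so quadratic reciprocity gives (3753|4207) = (4207|3753). Reduce: 4207 ≡ 454 (mod 3753). Now have -(454|3753).
Factor out 2: 454 = 2·227. Since 3753 ≡ 1 (mod 8), (2|3753) = +1. Now have -(227|3753).
3753 ≡ 1 (mod 4), so quadratic reciprocity gives (227|3753) = (3753|227). Reduce: 3753 ≡ 121 (mod 227). Now have -(121|227).
121 ≡ 1 (mod 4), so quadratic reciprocity gives (121|227) = (227|121). Reduce: 227 ≡ 106 (mod 121). Now have -(106|121).
Factor out 2: 106 = 2·53. Since 121 ≡ 1 (mod 8), (2|121) = +1. Now have -(53|121).
53 ≡ 1 (mod 4), so quadratic reciprocity gives (53|121) = (121|53). Reduce: 121 ≡ 15 (mod 53). Now have -(15|53).
53 ≡ 1 (mod 4), so quadratic reciprocity gives (15|53) = (53|15). Reduce: 53 ≡ 8 (mod 15). Now have -(8|15).
Factor out 2: 8 = 2^3. Since 15 ≡ 7 (mod 8), (2|15) = +1, and (2|15)^3 = +1. Now have -(1|15).
(1|15) = 1. Collecting the sign factors: -1.
Product: (-1)·(-1) = 1.

1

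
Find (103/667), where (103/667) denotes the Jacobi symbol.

(103/667)
  = -(667/103)    [QR: both ≡ 3 mod 4, sign flips]
  = -(49/103)    [667 ≡ 49 mod 103]
  = -(103/49)    [QR: 49 ≡ 1 mod 4, sign kept]
  = -(5/49)    [103 ≡ 5 mod 49]
  = -(49/5)    [QR: 5 ≡ 1 mod 4, sign kept]
  = -(4/5)    [49 ≡ 4 mod 5]
  = -(1/5)    [5 ≡ 5 mod 8 ⇒ (2/5)^2 = +1]
  = -1    [(1/5) = 1]

-1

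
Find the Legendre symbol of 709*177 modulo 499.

-1

By multiplicativity, (709·177 / 499) = (709 / 499)·(177 / 499).
First factor (709 / 499):
(709 / 499)
  = (210 / 499)    [709 ≡ 210 mod 499]
  = -(105 / 499)    [499 ≡ 3 mod 8 ⇒ (2 / 499) = -1]
  = -(499 / 105)    [QR: 105 ≡ 1 mod 4, sign kept]
  = -(79 / 105)    [499 ≡ 79 mod 105]
  = -(105 / 79)    [QR: 105 ≡ 1 mod 4, sign kept]
  = -(26 / 79)    [105 ≡ 26 mod 79]
  = -(13 / 79)    [79 ≡ 7 mod 8 ⇒ (2 / 79) = +1]
  = -(79 / 13)    [QR: 13 ≡ 1 mod 4, sign kept]
  = -(1 / 13)    [79 ≡ 1 mod 13]
  = -1    [(1 / 13) = 1]
Second factor (177 / 499):
(177 / 499)
  = (499 / 177)    [QR: 177 ≡ 1 mod 4, sign kept]
  = (145 / 177)    [499 ≡ 145 mod 177]
  = (177 / 145)    [QR: 145 ≡ 1 mod 4, sign kept]
  = (32 / 145)    [177 ≡ 32 mod 145]
  = (1 / 145)    [145 ≡ 1 mod 8 ⇒ (2 / 145)^5 = +1]
  = 1    [(1 / 145) = 1]
Product: (-1)·(1) = -1.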